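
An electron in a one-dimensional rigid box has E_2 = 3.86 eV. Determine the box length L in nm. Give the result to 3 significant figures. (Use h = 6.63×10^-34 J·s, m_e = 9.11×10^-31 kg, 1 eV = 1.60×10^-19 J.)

From E_n = n²h²/(8m_eL²), L = n·h/√(8m_eE_n).
E_2 = 3.86 eV = 6.176×10^-19 J, so L = 2·6.63×10^-34/√(8·9.11×10^-31·6.176×10^-19) = 6.25×10^-10 m = 0.625 nm.

L = 0.625 nm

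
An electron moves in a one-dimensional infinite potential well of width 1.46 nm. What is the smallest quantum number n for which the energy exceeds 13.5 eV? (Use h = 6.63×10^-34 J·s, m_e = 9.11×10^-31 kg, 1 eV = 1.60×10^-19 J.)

n = 9

E_1 = h²/(8m_eL²) = 2.830×10^-20 J = 0.1769 eV.
Need n² > 13.5/0.1769 = 76.31, i.e. n > 8.736.
The smallest integer satisfying this is n = 9.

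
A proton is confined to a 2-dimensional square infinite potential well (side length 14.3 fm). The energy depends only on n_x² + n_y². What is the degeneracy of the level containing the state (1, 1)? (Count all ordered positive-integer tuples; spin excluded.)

degeneracy = 1

The level has n_x² + n_y² = 2. The ordered positive-integer solutions are (1, 1).
That gives 1 state.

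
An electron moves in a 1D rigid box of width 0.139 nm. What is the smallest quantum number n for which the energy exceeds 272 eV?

n = 4

E_1 = h²/(8m_eL²) = 3.118×10^-18 J = 19.46 eV.
Need n² > 272/19.46 = 13.98, i.e. n > 3.739.
The smallest integer satisfying this is n = 4.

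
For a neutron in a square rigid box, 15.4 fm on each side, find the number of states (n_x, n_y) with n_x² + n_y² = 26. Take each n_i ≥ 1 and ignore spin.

degeneracy = 2

The level has n_x² + n_y² = 26. The ordered positive-integer solutions are (1, 5), (5, 1).
That gives 2 states.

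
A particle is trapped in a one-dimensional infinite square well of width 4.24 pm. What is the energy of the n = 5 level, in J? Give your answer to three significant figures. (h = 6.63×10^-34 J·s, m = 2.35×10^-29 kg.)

E_5 = 3.25×10^-15 J

For an infinite well E_n = n²h²/(8mL²), so E_1 = h²/(8mL²) = (6.63×10^-34)²/(8·2.35×10^-29·(4.24×10^-12 m)²) = 1.301×10^-16 J.
Then E_5 = 5²·E_1 = 25·1.301×10^-16 J = 3.25×10^-15 J.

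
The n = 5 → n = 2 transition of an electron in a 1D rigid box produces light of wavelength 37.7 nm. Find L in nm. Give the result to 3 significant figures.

L = 0.490 nm

The photon carries ΔE = hc/λ = 6.626×10^-34·2.998×10^8/3.77×10^-8 m = 5.269×10^-18 J.
Since ΔE = (5² − 2²)E_1, E_1 = 2.509×10^-19 J, and L = h/√(8m_eE_1) = 4.90×10^-10 m = 0.490 nm.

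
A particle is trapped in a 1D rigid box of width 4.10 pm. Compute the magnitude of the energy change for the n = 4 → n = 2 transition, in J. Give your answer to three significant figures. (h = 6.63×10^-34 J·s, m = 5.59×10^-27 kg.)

|ΔE| = 7.02×10^-18 J

E_1 = h²/(8mL²) = 5.847×10^-19 J.
|ΔE| = |4² − 2²|·E_1 = 12·5.847×10^-19 J = 7.02×10^-18 J.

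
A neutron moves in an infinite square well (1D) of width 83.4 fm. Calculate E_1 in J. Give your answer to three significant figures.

For an infinite well E_n = n²h²/(8m_nL²), so E_1 = h²/(8m_nL²) = (6.626×10^-34)²/(8·1.675×10^-27·(8.34×10^-14 m)²) = 4.710×10^-15 J.

E_1 = 4.71×10^-15 J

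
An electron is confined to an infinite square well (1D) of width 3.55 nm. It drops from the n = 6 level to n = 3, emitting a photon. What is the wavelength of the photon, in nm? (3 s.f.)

E_1 = h²/(8m_eL²) = 4.781×10^-21 J, so ΔE = (6² − 3²)E_1 = 1.291×10^-19 J.
λ = hc/ΔE = (6.626×10^-34·2.998×10^8)/1.291×10^-19 = 1.54×10^-6 m = 1.54×10^3 nm.

λ = 1.54×10^3 nm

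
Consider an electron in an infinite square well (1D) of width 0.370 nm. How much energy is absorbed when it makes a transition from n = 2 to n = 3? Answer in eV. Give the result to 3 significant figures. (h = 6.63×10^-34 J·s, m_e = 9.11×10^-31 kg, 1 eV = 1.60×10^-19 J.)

E_1 = h²/(8m_eL²) = 4.406×10^-19 J.
|ΔE| = |2² − 3²|·E_1 = 5·4.406×10^-19 J = 2.203×10^-18 J = 13.8 eV.

|ΔE| = 13.8 eV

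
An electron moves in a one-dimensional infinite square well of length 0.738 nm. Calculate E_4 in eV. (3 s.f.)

E_4 = 11.0 eV

For an infinite well E_n = n²h²/(8m_eL²), so E_1 = h²/(8m_eL²) = (6.626×10^-34)²/(8·9.109×10^-31·(7.38×10^-10 m)²) = 1.106×10^-19 J.
Then E_4 = 4²·E_1 = 16·1.106×10^-19 J = 1.770×10^-18 J.
Converting, E_4 = 1.770×10^-18 J / (1.602×10^-19 J/eV) = 11.0 eV.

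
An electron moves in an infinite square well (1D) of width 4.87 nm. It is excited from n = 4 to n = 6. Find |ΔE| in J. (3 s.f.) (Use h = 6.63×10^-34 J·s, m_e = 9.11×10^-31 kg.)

|ΔE| = 5.09×10^-20 J

E_1 = h²/(8m_eL²) = 2.543×10^-21 J.
|ΔE| = |4² − 6²|·E_1 = 20·2.543×10^-21 J = 5.09×10^-20 J.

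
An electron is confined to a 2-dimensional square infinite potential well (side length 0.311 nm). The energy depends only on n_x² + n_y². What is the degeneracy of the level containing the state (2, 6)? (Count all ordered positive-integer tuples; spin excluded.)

The level has n_x² + n_y² = 40. The ordered positive-integer solutions are (2, 6), (6, 2).
That gives 2 states.

degeneracy = 2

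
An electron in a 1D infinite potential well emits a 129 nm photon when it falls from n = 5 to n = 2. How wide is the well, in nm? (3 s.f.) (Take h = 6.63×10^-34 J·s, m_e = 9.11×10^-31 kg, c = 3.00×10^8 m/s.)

L = 0.906 nm

The photon carries ΔE = hc/λ = 6.63×10^-34·3.00×10^8/1.29×10^-7 m = 1.542×10^-18 J.
Since ΔE = (5² − 2²)E_1, E_1 = 7.343×10^-20 J, and L = h/√(8m_eE_1) = 9.06×10^-10 m = 0.906 nm.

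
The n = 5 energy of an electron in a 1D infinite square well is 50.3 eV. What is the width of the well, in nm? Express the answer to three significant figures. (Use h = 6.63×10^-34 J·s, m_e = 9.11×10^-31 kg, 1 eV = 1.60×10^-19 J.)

From E_n = n²h²/(8m_eL²), L = n·h/√(8m_eE_n).
E_5 = 50.3 eV = 8.048×10^-18 J, so L = 5·6.63×10^-34/√(8·9.11×10^-31·8.048×10^-18) = 4.33×10^-10 m = 0.433 nm.

L = 0.433 nm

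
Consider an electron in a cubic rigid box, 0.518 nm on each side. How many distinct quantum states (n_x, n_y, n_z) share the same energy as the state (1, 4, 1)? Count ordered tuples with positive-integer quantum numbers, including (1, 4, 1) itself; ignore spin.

The level has n_x² + n_y² + n_z² = 18. The ordered positive-integer solutions are (1, 1, 4), (1, 4, 1), (4, 1, 1).
That gives 3 states.

degeneracy = 3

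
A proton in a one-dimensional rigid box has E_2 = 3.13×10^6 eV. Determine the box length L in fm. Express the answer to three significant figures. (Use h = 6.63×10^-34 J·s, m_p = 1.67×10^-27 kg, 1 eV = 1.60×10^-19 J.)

L = 16.2 fm

From E_n = n²h²/(8m_pL²), L = n·h/√(8m_pE_n).
E_2 = 3.13×10^6 eV = 5.008×10^-13 J, so L = 2·6.63×10^-34/√(8·1.67×10^-27·5.008×10^-13) = 1.62×10^-14 m = 16.2 fm.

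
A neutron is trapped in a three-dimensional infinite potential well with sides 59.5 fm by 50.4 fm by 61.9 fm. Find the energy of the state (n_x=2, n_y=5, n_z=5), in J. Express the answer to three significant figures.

For a 3D rectangular well E = (h²/8m_n)·Σ n_i²/L_i² = (6.626×10^-34)²/(8·1.675×10^-27) · [2²/(59.5 fm)² + 5²/(50.4 fm)² + 5²/(61.9 fm)²].
Evaluating gives E = 5.73×10^-13 J.

E = 5.73×10^-13 J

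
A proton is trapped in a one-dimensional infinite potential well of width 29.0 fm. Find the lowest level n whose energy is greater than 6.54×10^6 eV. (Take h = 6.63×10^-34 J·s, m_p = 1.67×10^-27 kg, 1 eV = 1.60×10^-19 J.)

E_1 = h²/(8m_pL²) = 3.912×10^-14 J = 2.445×10^5 eV.
Need n² > 6.54×10^6/2.445×10^5 = 26.75, i.e. n > 5.172.
The smallest integer satisfying this is n = 6.

n = 6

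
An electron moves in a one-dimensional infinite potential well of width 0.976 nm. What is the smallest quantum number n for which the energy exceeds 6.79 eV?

n = 5

E_1 = h²/(8m_eL²) = 6.325×10^-20 J = 0.3948 eV.
Need n² > 6.79/0.3948 = 17.20, i.e. n > 4.147.
The smallest integer satisfying this is n = 5.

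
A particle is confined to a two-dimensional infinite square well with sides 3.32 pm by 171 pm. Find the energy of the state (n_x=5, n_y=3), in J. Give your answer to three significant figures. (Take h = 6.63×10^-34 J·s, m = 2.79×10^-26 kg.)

E = 4.47×10^-18 J

For a 2D rectangular well E = (h²/8m)·Σ n_i²/L_i² = (6.63×10^-34)²/(8·2.79×10^-26) · [5²/(3.32 pm)² + 3²/(171 pm)²].
Evaluating gives E = 4.47×10^-18 J.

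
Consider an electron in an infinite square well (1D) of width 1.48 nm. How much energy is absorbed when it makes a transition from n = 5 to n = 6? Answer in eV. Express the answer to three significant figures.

E_1 = h²/(8m_eL²) = 2.751×10^-20 J.
|ΔE| = |5² − 6²|·E_1 = 11·2.751×10^-20 J = 3.026×10^-19 J = 1.89 eV.

|ΔE| = 1.89 eV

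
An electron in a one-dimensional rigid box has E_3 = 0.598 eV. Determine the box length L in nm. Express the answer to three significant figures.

From E_n = n²h²/(8m_eL²), L = n·h/√(8m_eE_n).
E_3 = 0.598 eV = 9.580×10^-20 J, so L = 3·6.626×10^-34/√(8·9.109×10^-31·9.580×10^-20) = 2.38×10^-9 m = 2.38 nm.

L = 2.38 nm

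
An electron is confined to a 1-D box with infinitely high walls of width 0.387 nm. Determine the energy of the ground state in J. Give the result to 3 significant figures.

For an infinite well E_n = n²h²/(8m_eL²), so E_1 = h²/(8m_eL²) = (6.626×10^-34)²/(8·9.109×10^-31·(3.87×10^-10 m)²) = 4.023×10^-19 J.

E_1 = 4.02×10^-19 J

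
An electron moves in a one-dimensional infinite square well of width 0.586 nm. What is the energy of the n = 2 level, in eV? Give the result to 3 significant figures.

E_2 = 4.38 eV

For an infinite well E_n = n²h²/(8m_eL²), so E_1 = h²/(8m_eL²) = (6.626×10^-34)²/(8·9.109×10^-31·(5.86×10^-10 m)²) = 1.754×10^-19 J.
Then E_2 = 2²·E_1 = 4·1.754×10^-19 J = 7.016×10^-19 J.
Converting, E_2 = 7.016×10^-19 J / (1.602×10^-19 J/eV) = 4.38 eV.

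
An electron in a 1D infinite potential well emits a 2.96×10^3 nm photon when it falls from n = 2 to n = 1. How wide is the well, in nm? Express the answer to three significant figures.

The photon carries ΔE = hc/λ = 6.626×10^-34·2.998×10^8/2.96×10^-6 m = 6.711×10^-20 J.
Since ΔE = (2² − 1²)E_1, E_1 = 2.237×10^-20 J, and L = h/√(8m_eE_1) = 1.64×10^-9 m = 1.64 nm.

L = 1.64 nm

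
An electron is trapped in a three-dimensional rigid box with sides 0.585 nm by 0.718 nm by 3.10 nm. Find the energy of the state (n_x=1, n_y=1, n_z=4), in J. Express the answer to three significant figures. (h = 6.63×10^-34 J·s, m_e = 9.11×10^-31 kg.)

For a 3D rectangular well E = (h²/8m_e)·Σ n_i²/L_i² = (6.63×10^-34)²/(8·9.11×10^-31) · [1²/(0.585 nm)² + 1²/(0.718 nm)² + 4²/(3.10 nm)²].
Evaluating gives E = 3.94×10^-19 J.

E = 3.94×10^-19 J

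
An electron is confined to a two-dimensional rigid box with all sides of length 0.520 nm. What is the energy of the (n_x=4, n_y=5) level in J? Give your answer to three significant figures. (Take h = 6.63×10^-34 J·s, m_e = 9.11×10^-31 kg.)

For a 2D rectangular well E = (h²/8m_e)·Σ n_i²/L_i² = (6.63×10^-34)²/(8·9.11×10^-31) · [4²/(0.520 nm)² + 5²/(0.520 nm)²].
Evaluating gives E = 9.15×10^-18 J.

E = 9.15×10^-18 J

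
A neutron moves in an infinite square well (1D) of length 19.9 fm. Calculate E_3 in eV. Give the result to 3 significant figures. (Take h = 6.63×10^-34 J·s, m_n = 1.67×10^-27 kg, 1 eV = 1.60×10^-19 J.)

For an infinite well E_n = n²h²/(8m_nL²), so E_1 = h²/(8m_nL²) = (6.63×10^-34)²/(8·1.67×10^-27·(1.99×10^-14 m)²) = 8.308×10^-14 J.
Then E_3 = 3²·E_1 = 9·8.308×10^-14 J = 7.477×10^-13 J.
Converting, E_3 = 7.477×10^-13 J / (1.60×10^-19 J/eV) = 4.67×10^6 eV.

E_3 = 4.67×10^6 eV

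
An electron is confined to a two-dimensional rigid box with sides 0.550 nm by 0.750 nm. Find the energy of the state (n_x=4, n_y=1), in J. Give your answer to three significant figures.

For a 2D rectangular well E = (h²/8m_e)·Σ n_i²/L_i² = (6.626×10^-34)²/(8·9.109×10^-31) · [4²/(0.550 nm)² + 1²/(0.750 nm)²].
Evaluating gives E = 3.29×10^-18 J.

E = 3.29×10^-18 J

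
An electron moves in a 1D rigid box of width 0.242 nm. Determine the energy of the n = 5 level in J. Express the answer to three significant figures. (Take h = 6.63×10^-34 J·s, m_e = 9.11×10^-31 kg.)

E_5 = 2.57×10^-17 J

For an infinite well E_n = n²h²/(8m_eL²), so E_1 = h²/(8m_eL²) = (6.63×10^-34)²/(8·9.11×10^-31·(2.42×10^-10 m)²) = 1.030×10^-18 J.
Then E_5 = 5²·E_1 = 25·1.030×10^-18 J = 2.57×10^-17 J.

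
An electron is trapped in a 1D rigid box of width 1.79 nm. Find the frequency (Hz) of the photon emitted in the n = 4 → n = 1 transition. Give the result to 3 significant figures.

E_1 = h²/(8m_eL²) = 1.880×10^-20 J and ΔE = (4² − 1²)E_1 = 2.820×10^-19 J.
f = ΔE/h = 2.820×10^-19/6.626×10^-34 = 4.26×10^14 Hz.

f = 4.26×10^14 Hz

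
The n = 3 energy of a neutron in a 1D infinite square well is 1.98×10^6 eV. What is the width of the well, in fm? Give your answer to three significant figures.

From E_n = n²h²/(8m_nL²), L = n·h/√(8m_nE_n).
E_3 = 1.98×10^6 eV = 3.172×10^-13 J, so L = 3·6.626×10^-34/√(8·1.675×10^-27·3.172×10^-13) = 3.05×10^-14 m = 30.5 fm.

L = 30.5 fm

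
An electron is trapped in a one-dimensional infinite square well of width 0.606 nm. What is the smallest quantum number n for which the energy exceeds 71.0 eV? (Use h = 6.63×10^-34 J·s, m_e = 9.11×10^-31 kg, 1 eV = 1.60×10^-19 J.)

n = 9

E_1 = h²/(8m_eL²) = 1.642×10^-19 J = 1.026 eV.
Need n² > 71.0/1.026 = 69.20, i.e. n > 8.319.
The smallest integer satisfying this is n = 9.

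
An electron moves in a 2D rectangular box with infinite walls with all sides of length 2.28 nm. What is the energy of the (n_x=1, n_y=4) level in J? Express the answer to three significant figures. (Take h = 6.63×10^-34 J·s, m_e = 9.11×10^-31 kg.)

For a 2D rectangular well E = (h²/8m_e)·Σ n_i²/L_i² = (6.63×10^-34)²/(8·9.11×10^-31) · [1²/(2.28 nm)² + 4²/(2.28 nm)²].
Evaluating gives E = 1.97×10^-19 J.

E = 1.97×10^-19 J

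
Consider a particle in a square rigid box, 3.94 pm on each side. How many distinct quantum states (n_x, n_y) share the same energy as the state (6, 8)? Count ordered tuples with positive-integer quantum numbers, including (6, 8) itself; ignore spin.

degeneracy = 2

The level has n_x² + n_y² = 100. The ordered positive-integer solutions are (6, 8), (8, 6).
That gives 2 states.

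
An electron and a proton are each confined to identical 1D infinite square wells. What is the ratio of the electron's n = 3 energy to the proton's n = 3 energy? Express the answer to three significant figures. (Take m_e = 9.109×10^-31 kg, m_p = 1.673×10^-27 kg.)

1.84×10^3

E_n ∝ 1/m at fixed n and L, so the ratio is m_p/m_e = 1.673×10^-27/9.109×10^-31 = 1.84×10^3.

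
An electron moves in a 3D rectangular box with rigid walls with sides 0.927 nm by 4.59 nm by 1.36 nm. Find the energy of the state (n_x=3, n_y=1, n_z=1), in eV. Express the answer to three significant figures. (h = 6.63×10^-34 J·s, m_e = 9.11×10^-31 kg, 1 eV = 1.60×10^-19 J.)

E = 4.17 eV

For a 3D rectangular well E = (h²/8m_e)·Σ n_i²/L_i² = (6.63×10^-34)²/(8·9.11×10^-31) · [3²/(0.927 nm)² + 1²/(4.59 nm)² + 1²/(1.36 nm)²].
Evaluating gives E = 6.672×10^-19 J = 4.17 eV.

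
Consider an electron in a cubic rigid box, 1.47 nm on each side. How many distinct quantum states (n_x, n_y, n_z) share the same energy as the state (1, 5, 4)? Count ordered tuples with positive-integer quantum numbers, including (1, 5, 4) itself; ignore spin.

The level has n_x² + n_y² + n_z² = 42. The ordered positive-integer solutions are (1, 4, 5), (1, 5, 4), (4, 1, 5), (4, 5, 1), (5, 1, 4), (5, 4, 1).
That gives 6 states.

degeneracy = 6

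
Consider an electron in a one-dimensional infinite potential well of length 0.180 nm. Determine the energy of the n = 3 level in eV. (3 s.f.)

E_3 = 104 eV

For an infinite well E_n = n²h²/(8m_eL²), so E_1 = h²/(8m_eL²) = (6.626×10^-34)²/(8·9.109×10^-31·(1.80×10^-10 m)²) = 1.860×10^-18 J.
Then E_3 = 3²·E_1 = 9·1.860×10^-18 J = 1.674×10^-17 J.
Converting, E_3 = 1.674×10^-17 J / (1.602×10^-19 J/eV) = 104 eV.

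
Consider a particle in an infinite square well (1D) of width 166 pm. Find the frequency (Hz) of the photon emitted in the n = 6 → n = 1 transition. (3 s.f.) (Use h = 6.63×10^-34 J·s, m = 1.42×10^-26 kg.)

E_1 = h²/(8mL²) = 1.404×10^-22 J and ΔE = (6² − 1²)E_1 = 4.914×10^-21 J.
f = ΔE/h = 4.914×10^-21/6.63×10^-34 = 7.41×10^12 Hz.

f = 7.41×10^12 Hz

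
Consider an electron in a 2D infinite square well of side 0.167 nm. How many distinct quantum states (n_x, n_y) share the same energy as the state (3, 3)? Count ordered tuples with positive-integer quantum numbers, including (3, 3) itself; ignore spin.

The level has n_x² + n_y² = 18. The ordered positive-integer solutions are (3, 3).
That gives 1 state.

degeneracy = 1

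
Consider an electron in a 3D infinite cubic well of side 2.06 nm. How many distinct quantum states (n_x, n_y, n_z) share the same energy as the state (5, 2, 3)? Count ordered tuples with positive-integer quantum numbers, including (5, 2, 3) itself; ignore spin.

The level has n_x² + n_y² + n_z² = 38. The ordered positive-integer solutions are (1, 1, 6), (1, 6, 1), (2, 3, 5), (2, 5, 3), (3, 2, 5), (3, 5, 2), (5, 2, 3), (5, 3, 2), (6, 1, 1).
That gives 9 states.

degeneracy = 9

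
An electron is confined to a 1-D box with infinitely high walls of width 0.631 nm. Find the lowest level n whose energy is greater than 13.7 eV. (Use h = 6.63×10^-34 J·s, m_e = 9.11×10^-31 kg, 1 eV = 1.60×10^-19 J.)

E_1 = h²/(8m_eL²) = 1.515×10^-19 J = 0.9469 eV.
Need n² > 13.7/0.9469 = 14.47, i.e. n > 3.804.
The smallest integer satisfying this is n = 4.

n = 4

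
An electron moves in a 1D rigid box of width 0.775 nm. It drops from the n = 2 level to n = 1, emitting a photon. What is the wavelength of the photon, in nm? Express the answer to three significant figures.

λ = 660 nm

E_1 = h²/(8m_eL²) = 1.003×10^-19 J, so ΔE = (2² − 1²)E_1 = 3.009×10^-19 J.
λ = hc/ΔE = (6.626×10^-34·2.998×10^8)/3.009×10^-19 = 6.60×10^-7 m = 660 nm.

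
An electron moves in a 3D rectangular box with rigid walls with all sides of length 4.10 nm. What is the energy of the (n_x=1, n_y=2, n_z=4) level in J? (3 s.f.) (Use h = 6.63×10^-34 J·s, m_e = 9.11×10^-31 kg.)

E = 7.53×10^-20 J

For a 3D rectangular well E = (h²/8m_e)·Σ n_i²/L_i² = (6.63×10^-34)²/(8·9.11×10^-31) · [1²/(4.10 nm)² + 2²/(4.10 nm)² + 4²/(4.10 nm)²].
Evaluating gives E = 7.53×10^-20 J.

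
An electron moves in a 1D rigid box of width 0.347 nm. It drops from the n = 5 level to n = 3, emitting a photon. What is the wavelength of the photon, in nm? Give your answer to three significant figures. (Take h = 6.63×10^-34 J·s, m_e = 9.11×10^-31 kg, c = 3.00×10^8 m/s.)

E_1 = h²/(8m_eL²) = 5.009×10^-19 J, so ΔE = (5² − 3²)E_1 = 8.014×10^-18 J.
λ = hc/ΔE = (6.63×10^-34·3.00×10^8)/8.014×10^-18 = 2.48×10^-8 m = 24.8 nm.

λ = 24.8 nm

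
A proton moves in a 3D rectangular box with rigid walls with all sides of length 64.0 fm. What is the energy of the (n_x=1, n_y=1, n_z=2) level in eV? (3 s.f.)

For a 3D rectangular well E = (h²/8m_p)·Σ n_i²/L_i² = (6.626×10^-34)²/(8·1.673×10^-27) · [1²/(64.0 fm)² + 1²/(64.0 fm)² + 2²/(64.0 fm)²].
Evaluating gives E = 4.805×10^-14 J = 3.00×10^5 eV.

E = 3.00×10^5 eV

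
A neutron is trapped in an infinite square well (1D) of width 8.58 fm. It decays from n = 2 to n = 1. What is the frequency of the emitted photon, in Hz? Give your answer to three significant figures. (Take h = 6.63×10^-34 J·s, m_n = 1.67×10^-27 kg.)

f = 2.02×10^21 Hz

E_1 = h²/(8m_nL²) = 4.469×10^-13 J and ΔE = (2² − 1²)E_1 = 1.341×10^-12 J.
f = ΔE/h = 1.341×10^-12/6.63×10^-34 = 2.02×10^21 Hz.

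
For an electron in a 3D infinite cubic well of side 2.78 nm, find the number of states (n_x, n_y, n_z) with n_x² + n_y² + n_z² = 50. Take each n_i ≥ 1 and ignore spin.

The level has n_x² + n_y² + n_z² = 50. The ordered positive-integer solutions are (3, 4, 5), (3, 5, 4), (4, 3, 5), (4, 5, 3), (5, 3, 4), (5, 4, 3).
That gives 6 states.

degeneracy = 6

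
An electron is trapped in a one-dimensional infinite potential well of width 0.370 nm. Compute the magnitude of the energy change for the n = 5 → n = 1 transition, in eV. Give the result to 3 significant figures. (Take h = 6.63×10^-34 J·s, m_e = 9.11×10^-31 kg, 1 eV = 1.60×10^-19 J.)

E_1 = h²/(8m_eL²) = 4.406×10^-19 J.
|ΔE| = |5² − 1²|·E_1 = 24·4.406×10^-19 J = 1.057×10^-17 J = 66.1 eV.

|ΔE| = 66.1 eV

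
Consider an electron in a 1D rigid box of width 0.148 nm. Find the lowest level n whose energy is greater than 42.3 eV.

E_1 = h²/(8m_eL²) = 2.751×10^-18 J = 17.17 eV.
Need n² > 42.3/17.17 = 2.464, i.e. n > 1.570.
The smallest integer satisfying this is n = 2.

n = 2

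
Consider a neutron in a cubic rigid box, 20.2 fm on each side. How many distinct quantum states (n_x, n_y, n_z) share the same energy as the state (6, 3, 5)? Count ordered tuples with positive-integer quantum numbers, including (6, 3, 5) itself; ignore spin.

The level has n_x² + n_y² + n_z² = 70. The ordered positive-integer solutions are (3, 5, 6), (3, 6, 5), (5, 3, 6), (5, 6, 3), (6, 3, 5), (6, 5, 3).
That gives 6 states.

degeneracy = 6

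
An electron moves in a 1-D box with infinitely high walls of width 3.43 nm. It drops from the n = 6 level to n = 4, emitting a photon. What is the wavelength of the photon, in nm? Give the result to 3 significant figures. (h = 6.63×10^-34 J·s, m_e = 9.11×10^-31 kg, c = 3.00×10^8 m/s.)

λ = 1.94×10^3 nm

E_1 = h²/(8m_eL²) = 5.127×10^-21 J, so ΔE = (6² − 4²)E_1 = 1.025×10^-19 J.
λ = hc/ΔE = (6.63×10^-34·3.00×10^8)/1.025×10^-19 = 1.94×10^-6 m = 1.94×10^3 nm.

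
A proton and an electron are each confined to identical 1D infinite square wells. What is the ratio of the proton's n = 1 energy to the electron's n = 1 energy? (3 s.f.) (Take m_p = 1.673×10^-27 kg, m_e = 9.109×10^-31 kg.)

E_n ∝ 1/m at fixed n and L, so the ratio is m_e/m_p = 9.109×10^-31/1.673×10^-27 = 5.44×10^-4.

5.44×10^-4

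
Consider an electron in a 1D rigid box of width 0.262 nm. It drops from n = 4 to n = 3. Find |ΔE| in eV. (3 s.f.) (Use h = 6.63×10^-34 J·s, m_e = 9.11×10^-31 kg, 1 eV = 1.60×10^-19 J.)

E_1 = h²/(8m_eL²) = 8.787×10^-19 J.
|ΔE| = |4² − 3²|·E_1 = 7·8.787×10^-19 J = 6.151×10^-18 J = 38.4 eV.

|ΔE| = 38.4 eV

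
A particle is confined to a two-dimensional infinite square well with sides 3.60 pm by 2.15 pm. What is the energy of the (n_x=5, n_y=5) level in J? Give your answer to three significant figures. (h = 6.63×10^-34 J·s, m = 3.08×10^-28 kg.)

For a 2D rectangular well E = (h²/8m)·Σ n_i²/L_i² = (6.63×10^-34)²/(8·3.08×10^-28) · [5²/(3.60 pm)² + 5²/(2.15 pm)²].
Evaluating gives E = 1.31×10^-15 J.

E = 1.31×10^-15 J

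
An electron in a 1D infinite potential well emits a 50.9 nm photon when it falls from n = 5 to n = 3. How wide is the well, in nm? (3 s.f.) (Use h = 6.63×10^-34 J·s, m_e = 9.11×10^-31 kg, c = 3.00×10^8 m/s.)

The photon carries ΔE = hc/λ = 6.63×10^-34·3.00×10^8/5.09×10^-8 m = 3.908×10^-18 J.
Since ΔE = (5² − 3²)E_1, E_1 = 2.443×10^-19 J, and L = h/√(8m_eE_1) = 4.97×10^-10 m = 0.497 nm.

L = 0.497 nm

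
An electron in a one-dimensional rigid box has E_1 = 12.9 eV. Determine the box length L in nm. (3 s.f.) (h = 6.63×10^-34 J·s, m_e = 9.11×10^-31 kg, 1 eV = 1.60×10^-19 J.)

From E_n = n²h²/(8m_eL²), L = n·h/√(8m_eE_n).
E_1 = 12.9 eV = 2.064×10^-18 J, so L = 1·6.63×10^-34/√(8·9.11×10^-31·2.064×10^-18) = 1.71×10^-10 m = 0.171 nm.

L = 0.171 nm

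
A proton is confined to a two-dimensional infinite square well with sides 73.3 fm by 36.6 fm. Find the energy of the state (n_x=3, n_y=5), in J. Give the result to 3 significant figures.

E = 6.67×10^-13 J

For a 2D rectangular well E = (h²/8m_p)·Σ n_i²/L_i² = (6.626×10^-34)²/(8·1.673×10^-27) · [3²/(73.3 fm)² + 5²/(36.6 fm)²].
Evaluating gives E = 6.67×10^-13 J.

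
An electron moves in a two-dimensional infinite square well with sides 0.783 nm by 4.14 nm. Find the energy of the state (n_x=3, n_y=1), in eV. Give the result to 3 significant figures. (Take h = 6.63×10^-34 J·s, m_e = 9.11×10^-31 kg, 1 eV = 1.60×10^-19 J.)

For a 2D rectangular well E = (h²/8m_e)·Σ n_i²/L_i² = (6.63×10^-34)²/(8·9.11×10^-31) · [3²/(0.783 nm)² + 1²/(4.14 nm)²].
Evaluating gives E = 8.889×10^-19 J = 5.56 eV.

E = 5.56 eV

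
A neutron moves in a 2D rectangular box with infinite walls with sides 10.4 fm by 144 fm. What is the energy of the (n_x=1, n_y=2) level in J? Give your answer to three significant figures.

For a 2D rectangular well E = (h²/8m_n)·Σ n_i²/L_i² = (6.626×10^-34)²/(8·1.675×10^-27) · [1²/(10.4 fm)² + 2²/(144 fm)²].
Evaluating gives E = 3.09×10^-13 J.

E = 3.09×10^-13 J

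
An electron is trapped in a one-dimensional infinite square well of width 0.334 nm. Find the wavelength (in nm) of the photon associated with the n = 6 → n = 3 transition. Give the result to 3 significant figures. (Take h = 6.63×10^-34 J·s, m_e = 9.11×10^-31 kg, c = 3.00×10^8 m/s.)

E_1 = h²/(8m_eL²) = 5.407×10^-19 J, so ΔE = (6² − 3²)E_1 = 1.460×10^-17 J.
λ = hc/ΔE = (6.63×10^-34·3.00×10^8)/1.460×10^-17 = 1.36×10^-8 m = 13.6 nm.

λ = 13.6 nm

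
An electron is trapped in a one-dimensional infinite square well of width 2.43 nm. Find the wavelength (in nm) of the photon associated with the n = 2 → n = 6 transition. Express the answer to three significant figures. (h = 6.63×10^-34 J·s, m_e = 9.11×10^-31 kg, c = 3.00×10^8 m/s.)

E_1 = h²/(8m_eL²) = 1.021×10^-20 J, so ΔE = (6² − 2²)E_1 = 3.267×10^-19 J.
λ = hc/ΔE = (6.63×10^-34·3.00×10^8)/3.267×10^-19 = 6.09×10^-7 m = 609 nm.

λ = 609 nm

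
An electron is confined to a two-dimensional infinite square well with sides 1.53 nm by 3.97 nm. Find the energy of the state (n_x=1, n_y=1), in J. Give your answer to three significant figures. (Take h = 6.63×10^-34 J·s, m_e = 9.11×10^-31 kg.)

For a 2D rectangular well E = (h²/8m_e)·Σ n_i²/L_i² = (6.63×10^-34)²/(8·9.11×10^-31) · [1²/(1.53 nm)² + 1²/(3.97 nm)²].
Evaluating gives E = 2.96×10^-20 J.

E = 2.96×10^-20 J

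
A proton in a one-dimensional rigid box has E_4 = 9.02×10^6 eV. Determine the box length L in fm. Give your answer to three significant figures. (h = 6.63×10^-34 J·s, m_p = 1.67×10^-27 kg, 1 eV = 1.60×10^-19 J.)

L = 19.1 fm

From E_n = n²h²/(8m_pL²), L = n·h/√(8m_pE_n).
E_4 = 9.02×10^6 eV = 1.443×10^-12 J, so L = 4·6.63×10^-34/√(8·1.67×10^-27·1.443×10^-12) = 1.91×10^-14 m = 19.1 fm.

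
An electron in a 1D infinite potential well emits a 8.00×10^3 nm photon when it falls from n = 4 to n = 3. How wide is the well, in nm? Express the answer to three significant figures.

L = 4.12 nm

The photon carries ΔE = hc/λ = 6.626×10^-34·2.998×10^8/8.00×10^-6 m = 2.483×10^-20 J.
Since ΔE = (4² − 3²)E_1, E_1 = 3.547×10^-21 J, and L = h/√(8m_eE_1) = 4.12×10^-9 m = 4.12 nm.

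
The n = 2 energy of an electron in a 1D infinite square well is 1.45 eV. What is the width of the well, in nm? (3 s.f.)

From E_n = n²h²/(8m_eL²), L = n·h/√(8m_eE_n).
E_2 = 1.45 eV = 2.323×10^-19 J, so L = 2·6.626×10^-34/√(8·9.109×10^-31·2.323×10^-19) = 1.02×10^-9 m = 1.02 nm.

L = 1.02 nm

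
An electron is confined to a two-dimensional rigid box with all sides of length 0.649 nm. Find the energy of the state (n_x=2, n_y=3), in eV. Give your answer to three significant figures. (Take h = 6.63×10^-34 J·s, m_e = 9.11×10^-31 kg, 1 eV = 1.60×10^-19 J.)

For a 2D rectangular well E = (h²/8m_e)·Σ n_i²/L_i² = (6.63×10^-34)²/(8·9.11×10^-31) · [2²/(0.649 nm)² + 3²/(0.649 nm)²].
Evaluating gives E = 1.862×10^-18 J = 11.6 eV.

E = 11.6 eV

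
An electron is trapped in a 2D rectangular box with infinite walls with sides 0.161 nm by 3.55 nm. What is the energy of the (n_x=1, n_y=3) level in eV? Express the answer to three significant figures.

E = 14.8 eV

For a 2D rectangular well E = (h²/8m_e)·Σ n_i²/L_i² = (6.626×10^-34)²/(8·9.109×10^-31) · [1²/(0.161 nm)² + 3²/(3.55 nm)²].
Evaluating gives E = 2.367×10^-18 J = 14.8 eV.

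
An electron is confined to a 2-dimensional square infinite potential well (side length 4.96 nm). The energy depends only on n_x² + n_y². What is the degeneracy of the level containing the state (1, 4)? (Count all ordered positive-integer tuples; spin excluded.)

The level has n_x² + n_y² = 17. The ordered positive-integer solutions are (1, 4), (4, 1).
That gives 2 states.

degeneracy = 2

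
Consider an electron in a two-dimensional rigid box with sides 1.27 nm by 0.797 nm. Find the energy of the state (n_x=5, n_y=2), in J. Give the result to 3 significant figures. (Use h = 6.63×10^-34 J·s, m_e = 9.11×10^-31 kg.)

E = 1.31×10^-18 J

For a 2D rectangular well E = (h²/8m_e)·Σ n_i²/L_i² = (6.63×10^-34)²/(8·9.11×10^-31) · [5²/(1.27 nm)² + 2²/(0.797 nm)²].
Evaluating gives E = 1.31×10^-18 J.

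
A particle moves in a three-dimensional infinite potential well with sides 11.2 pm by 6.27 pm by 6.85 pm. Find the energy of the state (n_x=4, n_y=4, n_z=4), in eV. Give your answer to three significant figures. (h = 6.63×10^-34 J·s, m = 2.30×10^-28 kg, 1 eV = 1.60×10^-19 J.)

E = 1.31×10^3 eV

For a 3D rectangular well E = (h²/8m)·Σ n_i²/L_i² = (6.63×10^-34)²/(8·2.30×10^-28) · [4²/(11.2 pm)² + 4²/(6.27 pm)² + 4²/(6.85 pm)²].
Evaluating gives E = 2.092×10^-16 J = 1.31×10^3 eV.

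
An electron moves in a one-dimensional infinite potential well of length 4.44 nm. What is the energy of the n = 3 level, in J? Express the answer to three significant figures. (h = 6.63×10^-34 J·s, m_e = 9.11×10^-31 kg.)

For an infinite well E_n = n²h²/(8m_eL²), so E_1 = h²/(8m_eL²) = (6.63×10^-34)²/(8·9.11×10^-31·(4.44×10^-9 m)²) = 3.060×10^-21 J.
Then E_3 = 3²·E_1 = 9·3.060×10^-21 J = 2.75×10^-20 J.

E_3 = 2.75×10^-20 J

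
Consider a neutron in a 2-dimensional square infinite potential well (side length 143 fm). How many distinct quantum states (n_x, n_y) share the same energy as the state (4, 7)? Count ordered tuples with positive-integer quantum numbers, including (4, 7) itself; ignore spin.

degeneracy = 4

The level has n_x² + n_y² = 65. The ordered positive-integer solutions are (1, 8), (4, 7), (7, 4), (8, 1).
That gives 4 states.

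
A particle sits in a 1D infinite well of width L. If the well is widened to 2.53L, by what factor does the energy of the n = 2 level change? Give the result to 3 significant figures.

0.156

E_n ∝ 1/L², so the energy scales by 1/2.53² = 0.156.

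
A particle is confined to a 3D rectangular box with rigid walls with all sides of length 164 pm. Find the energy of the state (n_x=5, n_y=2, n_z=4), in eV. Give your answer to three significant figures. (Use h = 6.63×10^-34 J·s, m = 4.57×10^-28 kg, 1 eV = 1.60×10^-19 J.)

For a 3D rectangular well E = (h²/8m)·Σ n_i²/L_i² = (6.63×10^-34)²/(8·4.57×10^-28) · [5²/(164 pm)² + 2²/(164 pm)² + 4²/(164 pm)²].
Evaluating gives E = 2.012×10^-19 J = 1.26 eV.

E = 1.26 eV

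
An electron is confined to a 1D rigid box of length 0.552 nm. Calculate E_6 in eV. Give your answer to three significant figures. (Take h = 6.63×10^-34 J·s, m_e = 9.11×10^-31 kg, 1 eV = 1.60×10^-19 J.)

For an infinite well E_n = n²h²/(8m_eL²), so E_1 = h²/(8m_eL²) = (6.63×10^-34)²/(8·9.11×10^-31·(5.52×10^-10 m)²) = 1.979×10^-19 J.
Then E_6 = 6²·E_1 = 36·1.979×10^-19 J = 7.124×10^-18 J.
Converting, E_6 = 7.124×10^-18 J / (1.60×10^-19 J/eV) = 44.5 eV.

E_6 = 44.5 eV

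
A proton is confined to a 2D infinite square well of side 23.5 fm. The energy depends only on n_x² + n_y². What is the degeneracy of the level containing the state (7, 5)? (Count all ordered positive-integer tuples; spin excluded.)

The level has n_x² + n_y² = 74. The ordered positive-integer solutions are (5, 7), (7, 5).
That gives 2 states.

degeneracy = 2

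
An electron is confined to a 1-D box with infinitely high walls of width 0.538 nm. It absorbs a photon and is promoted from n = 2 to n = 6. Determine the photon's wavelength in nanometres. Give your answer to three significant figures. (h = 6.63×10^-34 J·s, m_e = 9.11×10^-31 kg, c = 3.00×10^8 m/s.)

λ = 29.8 nm

E_1 = h²/(8m_eL²) = 2.084×10^-19 J, so ΔE = (6² − 2²)E_1 = 6.669×10^-18 J.
λ = hc/ΔE = (6.63×10^-34·3.00×10^8)/6.669×10^-18 = 2.98×10^-8 m = 29.8 nm.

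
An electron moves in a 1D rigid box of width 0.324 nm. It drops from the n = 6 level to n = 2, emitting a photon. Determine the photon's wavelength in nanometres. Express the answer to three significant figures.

E_1 = h²/(8m_eL²) = 5.739×10^-19 J, so ΔE = (6² − 2²)E_1 = 1.836×10^-17 J.
λ = hc/ΔE = (6.626×10^-34·2.998×10^8)/1.836×10^-17 = 1.08×10^-8 m = 10.8 nm.

λ = 10.8 nm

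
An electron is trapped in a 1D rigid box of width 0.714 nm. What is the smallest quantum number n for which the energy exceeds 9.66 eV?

n = 4

E_1 = h²/(8m_eL²) = 1.182×10^-19 J = 0.7378 eV.
Need n² > 9.66/0.7378 = 13.09, i.e. n > 3.618.
The smallest integer satisfying this is n = 4.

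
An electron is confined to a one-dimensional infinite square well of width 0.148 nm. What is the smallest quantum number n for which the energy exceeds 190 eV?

E_1 = h²/(8m_eL²) = 2.751×10^-18 J = 17.17 eV.
Need n² > 190/17.17 = 11.07, i.e. n > 3.327.
The smallest integer satisfying this is n = 4.

n = 4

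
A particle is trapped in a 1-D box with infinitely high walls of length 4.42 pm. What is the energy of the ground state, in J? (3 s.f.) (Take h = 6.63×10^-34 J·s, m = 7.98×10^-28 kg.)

For an infinite well E_n = n²h²/(8mL²), so E_1 = h²/(8mL²) = (6.63×10^-34)²/(8·7.98×10^-28·(4.42×10^-12 m)²) = 3.524×10^-18 J.

E_1 = 3.52×10^-18 J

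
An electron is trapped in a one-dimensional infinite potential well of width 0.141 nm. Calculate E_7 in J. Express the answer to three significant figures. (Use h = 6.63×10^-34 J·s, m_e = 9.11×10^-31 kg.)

E_7 = 1.49×10^-16 J

For an infinite well E_n = n²h²/(8m_eL²), so E_1 = h²/(8m_eL²) = (6.63×10^-34)²/(8·9.11×10^-31·(1.41×10^-10 m)²) = 3.034×10^-18 J.
Then E_7 = 7²·E_1 = 49·3.034×10^-18 J = 1.49×10^-16 J.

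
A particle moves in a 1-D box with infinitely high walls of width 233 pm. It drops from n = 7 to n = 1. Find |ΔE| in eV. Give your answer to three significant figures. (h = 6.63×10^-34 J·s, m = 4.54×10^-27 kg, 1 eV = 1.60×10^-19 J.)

E_1 = h²/(8mL²) = 2.229×10^-22 J.
|ΔE| = |7² − 1²|·E_1 = 48·2.229×10^-22 J = 1.070×10^-20 J = 0.0669 eV.

|ΔE| = 0.0669 eV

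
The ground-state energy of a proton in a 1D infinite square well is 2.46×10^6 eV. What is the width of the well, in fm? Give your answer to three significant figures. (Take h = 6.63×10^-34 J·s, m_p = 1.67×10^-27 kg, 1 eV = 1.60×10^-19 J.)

From E_n = n²h²/(8m_pL²), L = n·h/√(8m_pE_n).
E_1 = 2.46×10^6 eV = 3.936×10^-13 J, so L = 1·6.63×10^-34/√(8·1.67×10^-27·3.936×10^-13) = 9.14×10^-15 m = 9.14 fm.

L = 9.14 fm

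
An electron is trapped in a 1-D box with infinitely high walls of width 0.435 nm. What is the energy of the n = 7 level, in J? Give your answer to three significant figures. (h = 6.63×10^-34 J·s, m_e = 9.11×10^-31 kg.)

E_7 = 1.56×10^-17 J

For an infinite well E_n = n²h²/(8m_eL²), so E_1 = h²/(8m_eL²) = (6.63×10^-34)²/(8·9.11×10^-31·(4.35×10^-10 m)²) = 3.187×10^-19 J.
Then E_7 = 7²·E_1 = 49·3.187×10^-19 J = 1.56×10^-17 J.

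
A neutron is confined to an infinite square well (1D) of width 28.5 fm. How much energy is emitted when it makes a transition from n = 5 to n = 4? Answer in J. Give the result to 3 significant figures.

E_1 = h²/(8m_nL²) = 4.034×10^-14 J.
|ΔE| = |5² − 4²|·E_1 = 9·4.034×10^-14 J = 3.63×10^-13 J.

|ΔE| = 3.63×10^-13 J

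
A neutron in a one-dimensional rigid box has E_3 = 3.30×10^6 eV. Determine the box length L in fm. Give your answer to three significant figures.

L = 23.6 fm

From E_n = n²h²/(8m_nL²), L = n·h/√(8m_nE_n).
E_3 = 3.30×10^6 eV = 5.287×10^-13 J, so L = 3·6.626×10^-34/√(8·1.675×10^-27·5.287×10^-13) = 2.36×10^-14 m = 23.6 fm.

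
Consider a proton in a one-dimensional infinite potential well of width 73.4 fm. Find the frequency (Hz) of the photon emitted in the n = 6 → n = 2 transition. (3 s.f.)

f = 2.94×10^20 Hz

E_1 = h²/(8m_pL²) = 6.089×10^-15 J and ΔE = (6² − 2²)E_1 = 1.948×10^-13 J.
f = ΔE/h = 1.948×10^-13/6.626×10^-34 = 2.94×10^20 Hz.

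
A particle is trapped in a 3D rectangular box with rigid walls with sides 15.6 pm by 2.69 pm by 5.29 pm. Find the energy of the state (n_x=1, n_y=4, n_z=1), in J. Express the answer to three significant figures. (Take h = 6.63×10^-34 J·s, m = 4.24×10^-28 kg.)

For a 3D rectangular well E = (h²/8m)·Σ n_i²/L_i² = (6.63×10^-34)²/(8·4.24×10^-28) · [1²/(15.6 pm)² + 4²/(2.69 pm)² + 1²/(5.29 pm)²].
Evaluating gives E = 2.92×10^-16 J.

E = 2.92×10^-16 J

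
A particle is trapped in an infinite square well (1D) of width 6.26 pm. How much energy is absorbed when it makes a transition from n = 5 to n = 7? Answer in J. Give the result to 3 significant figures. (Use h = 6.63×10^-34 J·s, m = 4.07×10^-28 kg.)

|ΔE| = 8.27×10^-17 J

E_1 = h²/(8mL²) = 3.445×10^-18 J.
|ΔE| = |5² − 7²|·E_1 = 24·3.445×10^-18 J = 8.27×10^-17 J.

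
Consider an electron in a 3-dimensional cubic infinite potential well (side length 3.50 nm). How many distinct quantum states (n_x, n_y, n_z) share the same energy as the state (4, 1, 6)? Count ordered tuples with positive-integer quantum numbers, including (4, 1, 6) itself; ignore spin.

degeneracy = 6

The level has n_x² + n_y² + n_z² = 53. The ordered positive-integer solutions are (1, 4, 6), (1, 6, 4), (4, 1, 6), (4, 6, 1), (6, 1, 4), (6, 4, 1).
That gives 6 states.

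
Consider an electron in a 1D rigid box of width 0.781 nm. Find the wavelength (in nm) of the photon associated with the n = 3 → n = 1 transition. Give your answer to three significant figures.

E_1 = h²/(8m_eL²) = 9.877×10^-20 J, so ΔE = (3² − 1²)E_1 = 7.902×10^-19 J.
λ = hc/ΔE = (6.626×10^-34·2.998×10^8)/7.902×10^-19 = 2.51×10^-7 m = 251 nm.

λ = 251 nm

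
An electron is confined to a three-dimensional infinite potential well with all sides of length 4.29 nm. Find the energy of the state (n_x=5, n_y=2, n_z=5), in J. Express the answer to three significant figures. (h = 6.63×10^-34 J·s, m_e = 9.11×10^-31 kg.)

For a 3D rectangular well E = (h²/8m_e)·Σ n_i²/L_i² = (6.63×10^-34)²/(8·9.11×10^-31) · [5²/(4.29 nm)² + 2²/(4.29 nm)² + 5²/(4.29 nm)²].
Evaluating gives E = 1.77×10^-19 J.

E = 1.77×10^-19 J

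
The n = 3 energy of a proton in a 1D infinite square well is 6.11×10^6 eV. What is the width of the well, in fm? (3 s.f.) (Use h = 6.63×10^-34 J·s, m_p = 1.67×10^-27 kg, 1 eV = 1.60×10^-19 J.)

From E_n = n²h²/(8m_pL²), L = n·h/√(8m_pE_n).
E_3 = 6.11×10^6 eV = 9.776×10^-13 J, so L = 3·6.63×10^-34/√(8·1.67×10^-27·9.776×10^-13) = 1.74×10^-14 m = 17.4 fm.

L = 17.4 fm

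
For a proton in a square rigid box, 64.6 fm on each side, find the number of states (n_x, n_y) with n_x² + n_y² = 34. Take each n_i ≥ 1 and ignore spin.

degeneracy = 2

The level has n_x² + n_y² = 34. The ordered positive-integer solutions are (3, 5), (5, 3).
That gives 2 states.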